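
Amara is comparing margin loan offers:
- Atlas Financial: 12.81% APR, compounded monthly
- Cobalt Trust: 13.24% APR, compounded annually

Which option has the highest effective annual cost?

Atlas Financial: (1 + 0.1281/12)^12 − 1 = 13.590%
Cobalt Trust: compounded annually, EAR = 13.240%
The highest effective annual rate is Atlas Financial at 13.590%.

Atlas Financial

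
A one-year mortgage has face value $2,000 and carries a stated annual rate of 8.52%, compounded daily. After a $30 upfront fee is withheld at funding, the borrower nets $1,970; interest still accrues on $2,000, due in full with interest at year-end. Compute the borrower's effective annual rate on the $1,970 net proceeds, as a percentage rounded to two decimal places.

Amount owed after one year: 2,000 × (1 + 0.0852/365)^365 = 2,000 × 1.088924 = $2,177.85.
Effective rate on net proceeds: 2,177.85 / 1,970 − 1 = 0.105507 = 10.55%.

10.55%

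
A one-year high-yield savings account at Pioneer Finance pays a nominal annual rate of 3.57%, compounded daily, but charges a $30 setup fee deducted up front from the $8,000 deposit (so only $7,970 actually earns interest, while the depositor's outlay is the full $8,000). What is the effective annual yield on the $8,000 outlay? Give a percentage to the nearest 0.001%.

3.246%

Value after one year: 7,970 × (1 + 0.0357/365)^365 = 7,970 × 1.036343 = $8,259.65.
Effective yield on the $8,000 outlay: 8,259.65 / 8,000 − 1 = 0.032457 = 3.246%.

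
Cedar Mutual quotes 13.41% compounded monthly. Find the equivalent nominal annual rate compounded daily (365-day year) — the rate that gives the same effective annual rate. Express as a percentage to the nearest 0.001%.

13.338%

EAR = (1 + 0.1341/12)^12 − 1 = 0.142657.
Solve (1 + r/365)^365 = 1.142657: r/365 = 1.142657^(1/365) − 1 = 0.000365, so r = 0.133381 = 13.338%.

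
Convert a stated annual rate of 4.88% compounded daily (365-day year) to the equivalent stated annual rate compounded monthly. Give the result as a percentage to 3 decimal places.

4.890%

EAR = (1 + 0.0488/365)^365 − 1 = 0.050007.
Solve (1 + r/12)^12 = 1.050007: r/12 = 1.050007^(1/12) − 1 = 0.004075, so r = 0.048896 = 4.890%.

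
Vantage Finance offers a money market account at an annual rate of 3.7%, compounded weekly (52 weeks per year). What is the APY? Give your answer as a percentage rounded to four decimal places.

EAR = (1 + 0.037/52)^52 − 1.
= (1 + 0.000712)^52 − 1 = 1.037679 − 1 = 3.7679%.

3.7679%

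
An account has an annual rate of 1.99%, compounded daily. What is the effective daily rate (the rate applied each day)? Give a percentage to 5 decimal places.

With a nominal annual rate compounded daily, the periodic rate is the nominal rate divided by 365.
i = 0.0199 / 365 = 0.0000545 = 0.00545%.

0.00545%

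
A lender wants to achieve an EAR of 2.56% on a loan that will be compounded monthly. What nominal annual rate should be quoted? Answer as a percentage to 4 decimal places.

2.5304%

(1 + r/12)^12 − 1 = 0.0256, so 1 + r/12 = 1.0256^(1/12).
r/12 = 0.002109, so r = 0.025304 = 2.5304%.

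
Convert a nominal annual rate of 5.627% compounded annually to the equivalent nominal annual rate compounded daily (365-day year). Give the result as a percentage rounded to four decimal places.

5.4748%

Compounded annually, EAR = nominal = 0.056270.
Solve (1 + r/365)^365 = 1.056270: r/365 = 1.056270^(1/365) − 1 = 0.000150, so r = 0.054748 = 5.4748%.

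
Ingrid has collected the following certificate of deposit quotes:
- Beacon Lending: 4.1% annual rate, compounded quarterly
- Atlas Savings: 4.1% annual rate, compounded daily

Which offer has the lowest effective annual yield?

Beacon Lending

Beacon Lending: (1 + 0.041/4)^4 − 1 = 4.163%
Atlas Savings: (1 + 0.041/365)^365 − 1 = 4.185%
The lowest effective annual rate is Beacon Lending at 4.163%.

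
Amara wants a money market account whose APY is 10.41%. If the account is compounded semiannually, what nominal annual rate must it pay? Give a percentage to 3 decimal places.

10.152%

(1 + r/2)^2 − 1 = 0.1041, so 1 + r/2 = 1.1041^(1/2).
r/2 = 0.050762, so r = 0.101523 = 10.152%.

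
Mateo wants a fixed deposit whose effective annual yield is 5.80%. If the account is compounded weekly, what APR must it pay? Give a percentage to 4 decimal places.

(1 + r/52)^52 − 1 = 0.0580, so 1 + r/52 = 1.0580^(1/52).
r/52 = 0.001085, so r = 0.056411 = 5.6411%.

5.6411%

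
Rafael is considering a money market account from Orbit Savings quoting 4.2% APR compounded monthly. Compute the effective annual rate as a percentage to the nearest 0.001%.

4.282%

EAR = (1 + 0.042/12)^12 − 1.
= (1 + 0.003500)^12 − 1 = 1.042818 − 1 = 4.282%.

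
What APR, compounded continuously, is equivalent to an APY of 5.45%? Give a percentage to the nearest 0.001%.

5.307%

Continuous: nominal r satisfies e^r − 1 = 0.0545.
r = ln(1 + 0.0545) = ln(1.0545) = 0.053067 = 5.307%.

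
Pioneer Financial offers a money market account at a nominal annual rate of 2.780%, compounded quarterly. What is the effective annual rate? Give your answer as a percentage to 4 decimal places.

EAR = (1 + 0.02780/4)^4 − 1.
= 1.028091 − 1 = 2.8091%.

2.8091%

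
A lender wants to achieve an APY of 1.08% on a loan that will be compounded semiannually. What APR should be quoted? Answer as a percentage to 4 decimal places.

(1 + r/2)^2 − 1 = 0.0108, so 1 + r/2 = 1.0108^(1/2).
r/2 = 0.005385, so r = 0.010771 = 1.0771%.

1.0771%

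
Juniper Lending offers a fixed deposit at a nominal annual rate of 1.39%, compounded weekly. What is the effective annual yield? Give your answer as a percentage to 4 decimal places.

1.3995%

EAR = (1 + 0.0139/52)^52 − 1.
= 1.013995 − 1 = 1.3995%.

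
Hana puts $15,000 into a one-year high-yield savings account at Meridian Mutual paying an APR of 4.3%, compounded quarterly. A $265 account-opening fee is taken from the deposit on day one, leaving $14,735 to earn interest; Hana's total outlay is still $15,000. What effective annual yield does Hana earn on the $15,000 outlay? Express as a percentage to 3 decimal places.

2.526%

Value after one year: 14,735 × (1 + 0.043/4)^4 = 14,735 × 1.043698 = $15,378.90.
Effective yield on the $15,000 outlay: 15,378.90 / 15,000 − 1 = 0.025260 = 2.526%.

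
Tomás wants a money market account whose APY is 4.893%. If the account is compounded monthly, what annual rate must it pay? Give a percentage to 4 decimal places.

(1 + r/12)^12 − 1 = 0.04893, so 1 + r/12 = 1.04893^(1/12).
r/12 = 0.003989, so r = 0.047866 = 4.7866%.

4.7866%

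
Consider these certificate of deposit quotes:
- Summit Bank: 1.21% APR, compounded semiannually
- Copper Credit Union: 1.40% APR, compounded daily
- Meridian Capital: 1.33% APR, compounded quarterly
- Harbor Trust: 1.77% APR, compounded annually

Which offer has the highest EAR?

Summit Bank: (1 + 0.0121/2)^2 − 1 = 1.214%
Copper Credit Union: (1 + 0.0140/365)^365 − 1 = 1.410%
Meridian Capital: (1 + 0.0133/4)^4 − 1 = 1.337%
Harbor Trust: compounded annually, EAR = 1.770%
The highest effective annual rate is Harbor Trust at 1.770%.

Harbor Trust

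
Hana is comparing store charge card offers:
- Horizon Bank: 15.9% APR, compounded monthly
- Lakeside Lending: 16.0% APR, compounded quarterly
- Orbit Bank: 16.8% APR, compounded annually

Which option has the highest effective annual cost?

Horizon Bank: (1 + 0.159/12)^12 − 1 = 17.111%
Lakeside Lending: (1 + 0.160/4)^4 − 1 = 16.986%
Orbit Bank: compounded annually, EAR = 16.800%
The highest effective annual rate is Horizon Bank at 17.111%.

Horizon Bank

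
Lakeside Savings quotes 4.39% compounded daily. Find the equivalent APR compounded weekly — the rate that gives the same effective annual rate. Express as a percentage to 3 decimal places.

4.392%

EAR = (1 + 0.0439/365)^365 − 1 = 0.044875.
Solve (1 + r/52)^52 = 1.044875: r/52 = 1.044875^(1/52) − 1 = 0.000845, so r = 0.043916 = 4.392%.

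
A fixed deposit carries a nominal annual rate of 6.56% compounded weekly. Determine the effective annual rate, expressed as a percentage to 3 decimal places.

EAR = (1 + 0.0656/52)^52 − 1.
= 1.067755 − 1 = 6.776%.

6.776%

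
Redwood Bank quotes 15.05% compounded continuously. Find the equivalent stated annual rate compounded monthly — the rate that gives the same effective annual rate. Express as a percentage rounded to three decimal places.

EAR under continuous compounding: e^0.1505 − 1 = 0.162415.
Solve (1 + r/12)^12 = 1.162415: r/12 = 1.162415^(1/12) − 1 = 0.012621, so r = 0.151448 = 15.145%.

15.145%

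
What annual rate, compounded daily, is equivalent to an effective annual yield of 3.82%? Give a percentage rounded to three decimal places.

(1 + r/365)^365 − 1 = 0.0382, so 1 + r/365 = 1.0382^(1/365).
r/365 = 0.000103, so r = 0.037490 = 3.749%.

3.749%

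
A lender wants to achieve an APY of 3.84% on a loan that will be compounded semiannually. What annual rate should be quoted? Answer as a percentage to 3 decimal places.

(1 + r/2)^2 − 1 = 0.0384, so 1 + r/2 = 1.0384^(1/2).
r/2 = 0.019019, so r = 0.038038 = 3.804%.

3.804%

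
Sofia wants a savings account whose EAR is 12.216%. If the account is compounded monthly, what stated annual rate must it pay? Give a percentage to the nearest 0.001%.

11.581%

(1 + r/12)^12 − 1 = 0.12216, so 1 + r/12 = 1.12216^(1/12).
r/12 = 0.009651, so r = 0.115811 = 11.581%.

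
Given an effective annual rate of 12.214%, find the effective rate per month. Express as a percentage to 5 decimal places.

The per-month rate i satisfies (1 + i)^12 = 1 + 0.12214.
i = 1.12214^(1/12) − 1 = 0.0096494 = 0.96494%.

0.96494%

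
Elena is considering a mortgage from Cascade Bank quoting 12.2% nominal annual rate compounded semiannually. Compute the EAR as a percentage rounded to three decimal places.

EAR = (1 + 0.122/2)^2 − 1.
= (1 + 0.061000)^2 − 1 = 1.125721 − 1 = 12.572%.

12.572%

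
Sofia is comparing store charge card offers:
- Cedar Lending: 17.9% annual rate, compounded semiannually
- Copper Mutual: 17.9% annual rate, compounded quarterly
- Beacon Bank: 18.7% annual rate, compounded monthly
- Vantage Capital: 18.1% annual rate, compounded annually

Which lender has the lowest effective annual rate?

Cedar Lending: (1 + 0.179/2)^2 − 1 = 18.701%
Copper Mutual: (1 + 0.179/4)^4 − 1 = 19.138%
Beacon Bank: (1 + 0.187/12)^12 − 1 = 20.389%
Vantage Capital: compounded annually, EAR = 18.100%
The lowest effective annual rate is Vantage Capital at 18.100%.

Vantage Capital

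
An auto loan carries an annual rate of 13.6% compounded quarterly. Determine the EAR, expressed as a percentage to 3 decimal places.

14.309%

EAR = (1 + 0.136/4)^4 − 1.
= (1 + 0.034000)^4 − 1 = 1.143095 − 1 = 14.309%.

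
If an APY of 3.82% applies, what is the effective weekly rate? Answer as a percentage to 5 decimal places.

The per-week rate i satisfies (1 + i)^52 = 1 + 0.0382.
i = 1.0382^(1/52) − 1 = 0.0007212 = 0.07212%.

0.07212%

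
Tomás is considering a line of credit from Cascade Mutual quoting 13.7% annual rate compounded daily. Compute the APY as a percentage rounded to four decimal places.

14.6799%

EAR = (1 + 0.137/365)^365 − 1.
= (1 + 0.000375)^365 − 1 = 1.146799 − 1 = 14.6799%.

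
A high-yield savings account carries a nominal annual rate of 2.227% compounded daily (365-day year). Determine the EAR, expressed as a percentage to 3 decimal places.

EAR = (1 + 0.02227/365)^365 − 1.
= 1.022519 − 1 = 2.252%.

2.252%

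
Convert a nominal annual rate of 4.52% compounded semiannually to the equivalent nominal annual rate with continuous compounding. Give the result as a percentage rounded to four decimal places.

EAR = (1 + 0.0452/2)^2 − 1 = 0.045711.
Equivalent continuous rate: r = ln(1 + 0.045711) = 0.044697 = 4.4697%.

4.4697%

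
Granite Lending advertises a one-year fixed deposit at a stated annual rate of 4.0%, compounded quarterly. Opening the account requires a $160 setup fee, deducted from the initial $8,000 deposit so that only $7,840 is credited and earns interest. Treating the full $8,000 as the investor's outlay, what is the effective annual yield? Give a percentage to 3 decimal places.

1.979%

Value after one year: 7,840 × (1 + 0.040/4)^4 = 7,840 × 1.040604 = $8,158.34.
Effective yield on the $8,000 outlay: 8,158.34 / 8,000 − 1 = 0.019792 = 1.979%.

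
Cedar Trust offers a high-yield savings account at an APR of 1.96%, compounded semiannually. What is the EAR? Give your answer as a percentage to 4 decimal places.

1.9696%

EAR = (1 + 0.0196/2)^2 − 1.
= 1.019696 − 1 = 1.9696%.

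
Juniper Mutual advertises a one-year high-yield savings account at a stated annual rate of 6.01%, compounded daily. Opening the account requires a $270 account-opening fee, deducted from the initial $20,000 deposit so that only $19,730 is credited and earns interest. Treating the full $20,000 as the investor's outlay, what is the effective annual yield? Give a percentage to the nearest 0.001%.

Value after one year: 19,730 × (1 + 0.0601/365)^365 = 19,730 × 1.061937 = $20,952.03.
Effective yield on the $20,000 outlay: 20,952.03 / 20,000 − 1 = 0.047601 = 4.760%.

4.760%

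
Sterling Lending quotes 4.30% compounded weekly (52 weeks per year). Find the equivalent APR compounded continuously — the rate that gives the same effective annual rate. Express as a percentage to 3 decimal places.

4.298%

EAR = (1 + 0.0430/52)^52 − 1 = 0.043919.
Equivalent continuous rate: r = ln(1 + 0.043919) = 0.042982 = 4.298%.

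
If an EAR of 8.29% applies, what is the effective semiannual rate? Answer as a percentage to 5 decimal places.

4.06248%

The per-half-year rate i satisfies (1 + i)^2 = 1 + 0.0829.
i = 1.0829^(1/2) − 1 = 0.0406248 = 4.06248%.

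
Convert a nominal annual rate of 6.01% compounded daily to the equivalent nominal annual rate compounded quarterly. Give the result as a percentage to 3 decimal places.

6.055%

EAR = (1 + 0.0601/365)^365 − 1 = 0.061937.
Solve (1 + r/4)^4 = 1.061937: r/4 = 1.061937^(1/4) − 1 = 0.015137, so r = 0.060549 = 6.055%.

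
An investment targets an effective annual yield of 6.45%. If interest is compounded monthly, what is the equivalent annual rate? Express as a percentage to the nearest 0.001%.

6.267%

(1 + r/12)^12 − 1 = 0.0645, so 1 + r/12 = 1.0645^(1/12).
r/12 = 0.005222, so r = 0.062668 = 6.267%.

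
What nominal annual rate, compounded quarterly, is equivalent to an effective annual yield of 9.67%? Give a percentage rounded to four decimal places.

(1 + r/4)^4 − 1 = 0.0967, so 1 + r/4 = 1.0967^(1/4).
r/4 = 0.023345, so r = 0.093379 = 9.3379%.

9.3379%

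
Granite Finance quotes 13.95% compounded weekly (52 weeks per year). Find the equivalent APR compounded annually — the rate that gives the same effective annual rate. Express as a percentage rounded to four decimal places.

EAR = (1 + 0.1395/52)^52 − 1 = 0.149484.
Compounded annually, the equivalent nominal rate is the EAR itself: 14.9484%.

14.9484%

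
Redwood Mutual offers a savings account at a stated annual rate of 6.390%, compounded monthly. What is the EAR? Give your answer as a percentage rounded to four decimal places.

EAR = (1 + 0.06390/12)^12 − 1.
= 1.065805 − 1 = 6.5805%.

6.5805%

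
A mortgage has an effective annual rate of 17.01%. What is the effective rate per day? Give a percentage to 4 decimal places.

0.0430%

The per-day rate i satisfies (1 + i)^365 = 1 + 0.1701.
i = 1.1701^(1/365) − 1 = 0.0004305 = 0.0430%.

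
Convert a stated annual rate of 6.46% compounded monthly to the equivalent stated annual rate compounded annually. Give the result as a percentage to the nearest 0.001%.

6.655%

EAR = (1 + 0.0646/12)^12 − 1 = 0.066547.
Compounded annually, the equivalent nominal rate is the EAR itself: 6.655%.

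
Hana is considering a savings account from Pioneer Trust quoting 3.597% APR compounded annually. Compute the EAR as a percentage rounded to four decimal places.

Annual compounding means the effective rate equals the nominal rate: 3.5970%.

3.5970%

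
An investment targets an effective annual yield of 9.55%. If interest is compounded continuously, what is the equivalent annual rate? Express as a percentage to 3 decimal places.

Continuous: nominal r satisfies e^r − 1 = 0.0955.
r = ln(1 + 0.0955) = ln(1.0955) = 0.091211 = 9.121%.

9.121%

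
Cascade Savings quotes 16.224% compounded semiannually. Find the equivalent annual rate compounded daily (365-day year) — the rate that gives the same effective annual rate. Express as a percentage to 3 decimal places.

15.603%

EAR = (1 + 0.16224/2)^2 − 1 = 0.168820.
Solve (1 + r/365)^365 = 1.168820: r/365 = 1.168820^(1/365) − 1 = 0.000427, so r = 0.156028 = 15.603%.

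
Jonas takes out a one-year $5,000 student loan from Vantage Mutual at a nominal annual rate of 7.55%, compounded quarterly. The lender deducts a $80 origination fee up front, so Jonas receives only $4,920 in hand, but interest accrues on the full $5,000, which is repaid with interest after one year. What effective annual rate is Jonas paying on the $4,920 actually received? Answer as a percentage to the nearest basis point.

9.52%

Amount owed after one year: 5,000 × (1 + 0.0755/4)^4 = 5,000 × 1.077665 = $5,388.32.
Effective rate on net proceeds: 5,388.32 / 4,920 − 1 = 0.095188 = 9.52%.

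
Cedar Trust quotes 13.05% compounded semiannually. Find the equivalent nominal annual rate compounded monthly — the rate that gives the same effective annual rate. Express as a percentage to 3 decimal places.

12.709%

EAR = (1 + 0.1305/2)^2 − 1 = 0.134758.
Solve (1 + r/12)^12 = 1.134758: r/12 = 1.134758^(1/12) − 1 = 0.010591, so r = 0.127087 = 12.709%.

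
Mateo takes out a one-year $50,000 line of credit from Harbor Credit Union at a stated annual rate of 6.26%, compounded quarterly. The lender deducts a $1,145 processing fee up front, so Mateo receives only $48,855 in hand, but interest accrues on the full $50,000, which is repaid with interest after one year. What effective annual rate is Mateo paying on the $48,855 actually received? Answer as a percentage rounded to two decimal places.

8.90%

Amount owed after one year: 50,000 × (1 + 0.0626/4)^4 = 50,000 × 1.064085 = $53,204.25.
Effective rate on net proceeds: 53,204.25 / 48,855 − 1 = 0.089024 = 8.90%.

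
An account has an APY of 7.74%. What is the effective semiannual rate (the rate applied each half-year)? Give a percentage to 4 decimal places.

The per-half-year rate i satisfies (1 + i)^2 = 1 + 0.0774.
i = 1.0774^(1/2) − 1 = 0.0379788 = 3.7979%.

3.7979%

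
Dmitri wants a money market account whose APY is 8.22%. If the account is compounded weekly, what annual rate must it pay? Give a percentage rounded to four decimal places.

7.9056%

(1 + r/52)^52 − 1 = 0.0822, so 1 + r/52 = 1.0822^(1/52).
r/52 = 0.001520, so r = 0.079056 = 7.9056%.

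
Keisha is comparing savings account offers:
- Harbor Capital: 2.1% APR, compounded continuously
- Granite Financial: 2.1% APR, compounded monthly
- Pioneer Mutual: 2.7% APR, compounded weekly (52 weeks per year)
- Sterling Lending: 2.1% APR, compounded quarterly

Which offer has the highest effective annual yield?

Pioneer Mutual

Harbor Capital: e^0.021 − 1 = 2.122%
Granite Financial: (1 + 0.021/12)^12 − 1 = 2.120%
Pioneer Mutual: (1 + 0.027/52)^52 − 1 = 2.736%
Sterling Lending: (1 + 0.021/4)^4 − 1 = 2.117%
The highest effective annual rate is Pioneer Mutual at 2.736%.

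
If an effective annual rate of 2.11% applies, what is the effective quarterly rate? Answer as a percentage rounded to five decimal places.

The per-quarter rate i satisfies (1 + i)^4 = 1 + 0.0211.
i = 1.0211^(1/4) − 1 = 0.0052338 = 0.52338%.

0.52338%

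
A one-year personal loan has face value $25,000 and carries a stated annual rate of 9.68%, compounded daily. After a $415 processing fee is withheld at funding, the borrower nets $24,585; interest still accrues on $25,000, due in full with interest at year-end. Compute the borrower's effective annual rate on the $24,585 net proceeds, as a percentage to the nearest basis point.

Amount owed after one year: 25,000 × (1 + 0.0968/365)^365 = 25,000 × 1.101626 = $27,540.65.
Effective rate on net proceeds: 27,540.65 / 24,585 − 1 = 0.120222 = 12.02%.

12.02%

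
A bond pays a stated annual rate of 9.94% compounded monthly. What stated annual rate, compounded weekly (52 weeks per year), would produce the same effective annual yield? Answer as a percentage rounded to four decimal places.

9.9085%

EAR = (1 + 0.0994/12)^12 − 1 = 0.104056.
Solve (1 + r/52)^52 = 1.104056: r/52 = 1.104056^(1/52) − 1 = 0.001905, so r = 0.099085 = 9.9085%.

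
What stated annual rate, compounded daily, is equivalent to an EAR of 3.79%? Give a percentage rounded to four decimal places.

(1 + r/365)^365 − 1 = 0.0379, so 1 + r/365 = 1.0379^(1/365).
r/365 = 0.000102, so r = 0.037201 = 3.7201%.

3.7201%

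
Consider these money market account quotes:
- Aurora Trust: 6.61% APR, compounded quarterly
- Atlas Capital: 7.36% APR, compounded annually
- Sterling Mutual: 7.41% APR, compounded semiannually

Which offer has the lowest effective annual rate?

Aurora Trust

Aurora Trust: (1 + 0.0661/4)^4 − 1 = 6.776%
Atlas Capital: compounded annually, EAR = 7.360%
Sterling Mutual: (1 + 0.0741/2)^2 − 1 = 7.547%
The lowest effective annual rate is Aurora Trust at 6.776%.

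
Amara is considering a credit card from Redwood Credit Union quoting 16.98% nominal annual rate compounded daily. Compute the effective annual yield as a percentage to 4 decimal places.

EAR = (1 + 0.1698/365)^365 − 1.
= (1 + 0.000465)^365 − 1 = 1.185021 − 1 = 18.5021%.

18.5021%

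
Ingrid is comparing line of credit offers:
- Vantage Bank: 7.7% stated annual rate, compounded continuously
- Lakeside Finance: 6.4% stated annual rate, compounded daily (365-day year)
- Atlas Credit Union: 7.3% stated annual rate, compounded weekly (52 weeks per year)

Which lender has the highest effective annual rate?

Vantage Bank

Vantage Bank: e^0.077 − 1 = 8.004%
Lakeside Finance: (1 + 0.064/365)^365 − 1 = 6.609%
Atlas Credit Union: (1 + 0.073/52)^52 − 1 = 7.568%
The highest effective annual rate is Vantage Bank at 8.004%.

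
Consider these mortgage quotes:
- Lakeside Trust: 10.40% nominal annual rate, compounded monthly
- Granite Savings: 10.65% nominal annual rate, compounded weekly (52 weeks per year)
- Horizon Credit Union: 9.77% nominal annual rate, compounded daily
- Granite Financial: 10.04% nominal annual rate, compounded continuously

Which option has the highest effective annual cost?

Lakeside Trust: (1 + 0.1040/12)^12 − 1 = 10.910%
Granite Savings: (1 + 0.1065/52)^52 − 1 = 11.226%
Horizon Credit Union: (1 + 0.0977/365)^365 − 1 = 10.262%
Granite Financial: e^0.1004 − 1 = 10.561%
The highest effective annual rate is Granite Savings at 11.226%.

Granite Savings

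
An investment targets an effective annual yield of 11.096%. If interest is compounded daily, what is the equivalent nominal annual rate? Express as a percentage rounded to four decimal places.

10.5240%

(1 + r/365)^365 − 1 = 0.11096, so 1 + r/365 = 1.11096^(1/365).
r/365 = 0.000288, so r = 0.105240 = 10.5240%.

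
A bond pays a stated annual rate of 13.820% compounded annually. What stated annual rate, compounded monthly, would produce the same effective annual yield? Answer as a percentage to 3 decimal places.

Compounded annually, EAR = nominal = 0.138200.
Solve (1 + r/12)^12 = 1.138200: r/12 = 1.138200^(1/12) − 1 = 0.010846, so r = 0.130149 = 13.015%.

13.015%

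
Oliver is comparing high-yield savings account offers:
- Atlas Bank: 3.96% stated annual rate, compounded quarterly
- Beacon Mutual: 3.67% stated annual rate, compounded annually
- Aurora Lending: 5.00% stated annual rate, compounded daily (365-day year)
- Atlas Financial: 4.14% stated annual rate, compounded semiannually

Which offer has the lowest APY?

Atlas Bank: (1 + 0.0396/4)^4 − 1 = 4.019%
Beacon Mutual: compounded annually, EAR = 3.670%
Aurora Lending: (1 + 0.0500/365)^365 − 1 = 5.127%
Atlas Financial: (1 + 0.0414/2)^2 − 1 = 4.183%
The lowest effective annual rate is Beacon Mutual at 3.670%.

Beacon Mutual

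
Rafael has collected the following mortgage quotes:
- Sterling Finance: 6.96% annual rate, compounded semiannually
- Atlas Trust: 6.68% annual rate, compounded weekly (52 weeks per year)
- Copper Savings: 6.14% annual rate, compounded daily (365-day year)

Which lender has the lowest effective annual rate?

Sterling Finance: (1 + 0.0696/2)^2 − 1 = 7.081%
Atlas Trust: (1 + 0.0668/52)^52 − 1 = 6.904%
Copper Savings: (1 + 0.0614/365)^365 − 1 = 6.332%
The lowest effective annual rate is Copper Savings at 6.332%.

Copper Savings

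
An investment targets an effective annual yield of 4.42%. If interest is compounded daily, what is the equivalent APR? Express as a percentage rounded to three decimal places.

4.325%

(1 + r/365)^365 − 1 = 0.0442, so 1 + r/365 = 1.0442^(1/365).
r/365 = 0.000119, so r = 0.043254 = 4.325%.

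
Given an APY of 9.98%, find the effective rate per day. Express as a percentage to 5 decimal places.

0.02607%

The per-day rate i satisfies (1 + i)^365 = 1 + 0.0998.
i = 1.0998^(1/365) − 1 = 0.0002607 = 0.02607%.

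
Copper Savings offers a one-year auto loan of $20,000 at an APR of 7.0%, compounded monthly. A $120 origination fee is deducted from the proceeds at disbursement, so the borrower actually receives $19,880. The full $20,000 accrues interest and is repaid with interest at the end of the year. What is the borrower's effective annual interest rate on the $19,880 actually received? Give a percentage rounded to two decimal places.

7.88%

Amount owed after one year: 20,000 × (1 + 0.070/12)^12 = 20,000 × 1.072290 = $21,445.80.
Effective rate on net proceeds: 21,445.80 / 19,880 − 1 = 0.078763 = 7.88%.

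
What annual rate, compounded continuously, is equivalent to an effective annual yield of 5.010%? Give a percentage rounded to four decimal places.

Continuous: nominal r satisfies e^r − 1 = 0.05010.
r = ln(1 + 0.05010) = ln(1.05010) = 0.048885 = 4.8885%.

4.8885%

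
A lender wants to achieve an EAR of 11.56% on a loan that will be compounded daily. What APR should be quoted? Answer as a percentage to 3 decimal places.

10.941%

(1 + r/365)^365 − 1 = 0.1156, so 1 + r/365 = 1.1156^(1/365).
r/365 = 0.000300, so r = 0.109409 = 10.941%.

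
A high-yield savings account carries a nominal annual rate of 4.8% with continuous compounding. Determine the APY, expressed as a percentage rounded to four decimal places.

4.9171%

With continuous compounding, EAR = e^0.048 − 1.
e^0.048 = 1.049171, so EAR = 0.049171 = 4.9171%.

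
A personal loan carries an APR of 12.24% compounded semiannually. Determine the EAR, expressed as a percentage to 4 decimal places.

EAR = (1 + 0.1224/2)^2 − 1.
= (1 + 0.061200)^2 − 1 = 1.126145 − 1 = 12.6145%.

12.6145%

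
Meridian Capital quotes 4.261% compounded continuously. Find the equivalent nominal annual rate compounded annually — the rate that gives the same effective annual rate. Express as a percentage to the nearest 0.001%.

4.353%

EAR under continuous compounding: e^0.04261 − 1 = 0.043531.
Compounded annually, the equivalent nominal rate is the EAR itself: 4.353%.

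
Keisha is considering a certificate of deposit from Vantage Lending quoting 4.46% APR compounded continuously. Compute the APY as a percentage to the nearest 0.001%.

With continuous compounding, EAR = e^0.0446 − 1.
e^0.0446 = 1.045610, so EAR = 0.045610 = 4.561%.

4.561%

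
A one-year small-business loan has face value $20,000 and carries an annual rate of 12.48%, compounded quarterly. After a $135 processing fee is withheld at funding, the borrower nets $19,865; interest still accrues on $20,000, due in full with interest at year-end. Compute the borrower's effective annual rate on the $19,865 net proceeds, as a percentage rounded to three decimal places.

Amount owed after one year: 20,000 × (1 + 0.1248/4)^4 = 20,000 × 1.130763 = $22,615.26.
Effective rate on net proceeds: 22,615.26 / 19,865 − 1 = 0.138448 = 13.845%.

13.845%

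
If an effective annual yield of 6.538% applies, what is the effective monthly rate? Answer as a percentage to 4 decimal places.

The per-month rate i satisfies (1 + i)^12 = 1 + 0.06538.
i = 1.06538^(1/12) − 1 = 0.0052916 = 0.5292%.

0.5292%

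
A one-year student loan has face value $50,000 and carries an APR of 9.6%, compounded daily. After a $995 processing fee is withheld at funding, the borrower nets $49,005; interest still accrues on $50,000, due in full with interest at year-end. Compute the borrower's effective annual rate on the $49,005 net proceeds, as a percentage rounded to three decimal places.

Amount owed after one year: 50,000 × (1 + 0.096/365)^365 = 50,000 × 1.100745 = $55,037.26.
Effective rate on net proceeds: 55,037.26 / 49,005 − 1 = 0.123095 = 12.309%.

12.309%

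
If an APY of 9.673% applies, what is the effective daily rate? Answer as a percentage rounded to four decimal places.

0.0253%

The per-day rate i satisfies (1 + i)^365 = 1 + 0.09673.
i = 1.09673^(1/365) − 1 = 0.0002530 = 0.0253%.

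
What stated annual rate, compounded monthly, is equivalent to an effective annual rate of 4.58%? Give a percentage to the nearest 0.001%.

(1 + r/12)^12 − 1 = 0.0458, so 1 + r/12 = 1.0458^(1/12).
r/12 = 0.003739, so r = 0.044866 = 4.487%.

4.487%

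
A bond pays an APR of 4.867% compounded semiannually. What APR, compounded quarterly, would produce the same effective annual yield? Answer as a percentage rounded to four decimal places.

EAR = (1 + 0.04867/2)^2 − 1 = 0.049262.
Solve (1 + r/4)^4 = 1.049262: r/4 = 1.049262^(1/4) − 1 = 0.012094, so r = 0.048377 = 4.8377%.

4.8377%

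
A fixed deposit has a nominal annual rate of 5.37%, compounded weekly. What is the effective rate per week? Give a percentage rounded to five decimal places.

With a nominal annual rate compounded weekly, the periodic rate is the nominal rate divided by 52.
i = 0.0537 / 52 = 0.0010327 = 0.10327%.

0.10327%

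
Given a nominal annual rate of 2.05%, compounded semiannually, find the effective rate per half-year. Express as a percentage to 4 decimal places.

1.0250%

With a nominal annual rate compounded semiannually, the periodic rate is the nominal rate divided by 2.
i = 0.0205 / 2 = 0.0102500 = 1.0250%.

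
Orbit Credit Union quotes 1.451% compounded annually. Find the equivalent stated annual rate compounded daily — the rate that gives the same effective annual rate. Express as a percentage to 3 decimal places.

Compounded annually, EAR = nominal = 0.014510.
Solve (1 + r/365)^365 = 1.014510: r/365 = 1.014510^(1/365) − 1 = 0.000039, so r = 0.014406 = 1.441%.

1.441%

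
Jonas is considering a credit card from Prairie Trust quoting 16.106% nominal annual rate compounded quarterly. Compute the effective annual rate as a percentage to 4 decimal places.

17.1051%

EAR = (1 + 0.16106/4)^4 − 1.
= (1 + 0.040265)^4 − 1 = 1.171051 − 1 = 17.1051%.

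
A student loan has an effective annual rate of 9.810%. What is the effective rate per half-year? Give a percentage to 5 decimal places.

The per-half-year rate i satisfies (1 + i)^2 = 1 + 0.09810.
i = 1.09810^(1/2) − 1 = 0.0479027 = 4.79027%.

4.79027%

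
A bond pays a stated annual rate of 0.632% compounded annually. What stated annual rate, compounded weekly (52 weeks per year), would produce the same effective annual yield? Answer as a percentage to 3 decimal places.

Compounded annually, EAR = nominal = 0.006320.
Solve (1 + r/52)^52 = 1.006320: r/52 = 1.006320^(1/52) − 1 = 0.000121, so r = 0.006300 = 0.630%.

0.630%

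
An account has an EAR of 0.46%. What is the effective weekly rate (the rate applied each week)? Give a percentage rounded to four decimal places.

0.0088%

The per-week rate i satisfies (1 + i)^52 = 1 + 0.0046.
i = 1.0046^(1/52) − 1 = 0.0000883 = 0.0088%.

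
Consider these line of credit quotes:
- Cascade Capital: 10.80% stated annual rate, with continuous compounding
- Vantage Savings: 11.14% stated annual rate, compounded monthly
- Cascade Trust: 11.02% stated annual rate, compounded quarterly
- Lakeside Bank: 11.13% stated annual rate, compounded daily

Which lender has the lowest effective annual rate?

Cascade Capital: e^0.1080 − 1 = 11.405%
Vantage Savings: (1 + 0.1114/12)^12 − 1 = 11.727%
Cascade Trust: (1 + 0.1102/4)^4 − 1 = 11.484%
Lakeside Bank: (1 + 0.1113/365)^365 − 1 = 11.771%
The lowest effective annual rate is Cascade Capital at 11.405%.

Cascade Capital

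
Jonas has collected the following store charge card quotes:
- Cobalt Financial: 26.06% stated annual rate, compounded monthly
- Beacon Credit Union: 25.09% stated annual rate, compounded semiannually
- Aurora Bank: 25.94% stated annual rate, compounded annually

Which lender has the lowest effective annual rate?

Cobalt Financial: (1 + 0.2606/12)^12 − 1 = 29.409%
Beacon Credit Union: (1 + 0.2509/2)^2 − 1 = 26.664%
Aurora Bank: compounded annually, EAR = 25.940%
The lowest effective annual rate is Aurora Bank at 25.940%.

Aurora Bank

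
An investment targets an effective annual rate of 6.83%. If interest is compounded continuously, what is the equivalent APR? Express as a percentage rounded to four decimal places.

6.6069%

Continuous: nominal r satisfies e^r − 1 = 0.0683.
r = ln(1 + 0.0683) = ln(1.0683) = 0.066069 = 6.6069%.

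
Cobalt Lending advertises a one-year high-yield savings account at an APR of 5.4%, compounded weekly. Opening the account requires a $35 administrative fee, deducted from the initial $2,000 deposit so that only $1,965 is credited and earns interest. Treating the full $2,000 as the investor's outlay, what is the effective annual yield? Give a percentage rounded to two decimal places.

Value after one year: 1,965 × (1 + 0.054/52)^52 = 1,965 × 1.055455 = $2,073.97.
Effective yield on the $2,000 outlay: 2,073.97 / 2,000 − 1 = 0.036985 = 3.70%.

3.70%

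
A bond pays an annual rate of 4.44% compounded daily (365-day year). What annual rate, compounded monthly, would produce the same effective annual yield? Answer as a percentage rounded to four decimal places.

EAR = (1 + 0.0444/365)^365 − 1 = 0.045398.
Solve (1 + r/12)^12 = 1.045398: r/12 = 1.045398^(1/12) − 1 = 0.003707, so r = 0.044480 = 4.4480%.

4.4480%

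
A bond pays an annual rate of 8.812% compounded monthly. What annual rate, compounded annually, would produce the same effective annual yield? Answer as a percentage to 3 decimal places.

9.177%

EAR = (1 + 0.08812/12)^12 − 1 = 0.091768.
Compounded annually, the equivalent nominal rate is the EAR itself: 9.177%.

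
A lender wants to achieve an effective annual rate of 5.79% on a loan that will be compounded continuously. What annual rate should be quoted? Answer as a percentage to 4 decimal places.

Continuous: nominal r satisfies e^r − 1 = 0.0579.
r = ln(1 + 0.0579) = ln(1.0579) = 0.056286 = 5.6286%.

5.6286%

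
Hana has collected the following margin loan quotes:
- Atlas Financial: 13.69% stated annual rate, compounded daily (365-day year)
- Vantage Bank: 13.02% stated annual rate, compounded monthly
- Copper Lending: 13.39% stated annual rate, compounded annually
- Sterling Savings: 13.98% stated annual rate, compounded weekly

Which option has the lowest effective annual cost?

Atlas Financial: (1 + 0.1369/365)^365 − 1 = 14.668%
Vantage Bank: (1 + 0.1302/12)^12 − 1 = 13.826%
Copper Lending: compounded annually, EAR = 13.390%
Sterling Savings: (1 + 0.1398/52)^52 − 1 = 14.983%
The lowest effective annual rate is Copper Lending at 13.390%.

Copper Lending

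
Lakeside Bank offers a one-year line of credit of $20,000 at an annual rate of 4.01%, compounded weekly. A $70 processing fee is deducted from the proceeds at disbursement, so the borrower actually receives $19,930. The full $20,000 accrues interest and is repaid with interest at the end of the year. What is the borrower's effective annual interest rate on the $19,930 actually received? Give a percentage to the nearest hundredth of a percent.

Amount owed after one year: 20,000 × (1 + 0.0401/52)^52 = 20,000 × 1.040899 = $20,817.98.
Effective rate on net proceeds: 20,817.98 / 19,930 − 1 = 0.044555 = 4.46%.

4.46%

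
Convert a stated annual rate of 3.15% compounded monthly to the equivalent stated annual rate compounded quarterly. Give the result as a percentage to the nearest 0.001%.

EAR = (1 + 0.0315/12)^12 − 1 = 0.031959.
Solve (1 + r/4)^4 = 1.031959: r/4 = 1.031959^(1/4) − 1 = 0.007896, so r = 0.031583 = 3.158%.

3.158%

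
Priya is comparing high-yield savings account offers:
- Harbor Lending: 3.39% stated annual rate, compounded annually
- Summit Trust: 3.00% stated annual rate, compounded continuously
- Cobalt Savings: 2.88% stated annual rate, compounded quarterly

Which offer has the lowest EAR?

Harbor Lending: compounded annually, EAR = 3.390%
Summit Trust: e^0.0300 − 1 = 3.045%
Cobalt Savings: (1 + 0.0288/4)^4 − 1 = 2.911%
The lowest effective annual rate is Cobalt Savings at 2.911%.

Cobalt Savings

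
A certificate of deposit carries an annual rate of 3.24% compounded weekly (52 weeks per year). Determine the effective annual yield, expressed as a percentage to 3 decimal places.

3.292%

EAR = (1 + 0.0324/52)^52 − 1.
= (1 + 0.000623)^52 − 1 = 1.032920 − 1 = 3.292%.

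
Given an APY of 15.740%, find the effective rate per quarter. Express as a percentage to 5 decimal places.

3.72200%

The per-quarter rate i satisfies (1 + i)^4 = 1 + 0.15740.
i = 1.15740^(1/4) − 1 = 0.0372200 = 3.72200%.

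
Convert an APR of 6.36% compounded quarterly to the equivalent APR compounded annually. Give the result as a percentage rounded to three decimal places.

EAR = (1 + 0.0636/4)^4 − 1 = 0.065133.
Compounded annually, the equivalent nominal rate is the EAR itself: 6.513%.

6.513%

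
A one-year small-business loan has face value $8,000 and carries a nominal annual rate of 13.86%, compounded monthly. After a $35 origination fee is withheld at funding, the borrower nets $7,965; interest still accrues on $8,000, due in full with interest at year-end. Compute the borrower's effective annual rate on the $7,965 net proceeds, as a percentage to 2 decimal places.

15.28%

Amount owed after one year: 8,000 × (1 + 0.1386/12)^12 = 8,000 × 1.147753 = $9,182.02.
Effective rate on net proceeds: 9,182.02 / 7,965 − 1 = 0.152796 = 15.28%.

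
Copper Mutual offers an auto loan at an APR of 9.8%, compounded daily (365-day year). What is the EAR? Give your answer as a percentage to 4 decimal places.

EAR = (1 + 0.098/365)^365 − 1.
= (1 + 0.000268)^365 − 1 = 1.102948 − 1 = 10.2948%.

10.2948%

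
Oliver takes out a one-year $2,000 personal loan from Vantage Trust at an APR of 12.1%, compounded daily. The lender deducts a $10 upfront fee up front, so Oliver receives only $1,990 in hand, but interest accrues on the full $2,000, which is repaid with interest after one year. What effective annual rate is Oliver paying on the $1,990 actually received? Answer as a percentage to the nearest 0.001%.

Amount owed after one year: 2,000 × (1 + 0.121/365)^365 = 2,000 × 1.128602 = $2,257.20.
Effective rate on net proceeds: 2,257.20 / 1,990 − 1 = 0.134274 = 13.427%.

13.427%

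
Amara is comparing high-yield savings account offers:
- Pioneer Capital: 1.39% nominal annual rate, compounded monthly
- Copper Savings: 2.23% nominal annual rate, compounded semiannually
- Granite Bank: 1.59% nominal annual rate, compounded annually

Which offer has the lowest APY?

Pioneer Capital: (1 + 0.0139/12)^12 − 1 = 1.399%
Copper Savings: (1 + 0.0223/2)^2 − 1 = 2.242%
Granite Bank: compounded annually, EAR = 1.590%
The lowest effective annual rate is Pioneer Capital at 1.399%.

Pioneer Capital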